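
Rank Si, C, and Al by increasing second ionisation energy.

Si < Al < C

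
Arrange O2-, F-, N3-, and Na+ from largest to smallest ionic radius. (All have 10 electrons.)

N3- > O2- > F- > Na+

All of these have 10 electrons, so size is governed by nuclear charge alone: the more protons, the stronger the pull on the same electron cloud, and the smaller the ion.
Nuclear charges: Na+ (Z=11), F- (Z=9), O2- (Z=8), N3- (Z=7).
Largest to smallest: N3- > O2- > F- > Na+.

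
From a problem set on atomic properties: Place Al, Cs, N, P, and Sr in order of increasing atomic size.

N, P, Al, Sr, Cs

Moving right in a period, electrons are added to the same shell under a stronger nuclear pull, so atoms get smaller; moving down, a new shell is opened and atoms get larger.
Here both period and group differ, so the two effects have to be weighed against each other.
P > N: P sits below N in group 15, so the down-group effect alone puts P larger.
Al > P: Al lies to the left of P in period 3, so the across-period effect alone puts Al larger.
Sr > Al: both effects reinforce here, so Sr is clearly the larger of the two.
Cs > Sr: relative to Sr, both the across-period and down-group shifts push Cs's atomic radius up.
For reference (pm): N 71, Al 126, P 111, Sr 185, Cs 232.
So from smallest to largest: N < P < Al < Sr < Cs.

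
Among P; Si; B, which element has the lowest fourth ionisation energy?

Si

After 3 electrons have been removed, what remains? P³⁺ still has 2 valence electrons; Si³⁺ still has 1 valence electron; B³⁺ is the bare [He] core.
Breaking into a closed-shell core is much more expensive than removing a leftover valence electron — B has the largest IE_4 here.
Valence configurations: P³⁺ [Ne]3s², Si³⁺ [Ne]3s¹.
Tabulated IE_4 (kJ/mol): P 4964, Si 4356, B 25026.
So the fourth ionization energies run Si < P < B.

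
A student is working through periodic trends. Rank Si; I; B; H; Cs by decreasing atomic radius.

Cs, I, Si, B, H

Atomic radius shrinks across a period as nuclear charge pulls the same shell inward, and grows down a group as new shells are added.
These span different periods and groups, so the two trends combine.
B > H: period and group pull opposite ways; the down-group shift dominates (85 vs 32 pm).
Si > B: period and group pull opposite ways; the down-group shift dominates (116 vs 85 pm).
I > Si: period and group pull opposite ways; the down-group shift dominates (133 vs 116 pm).
Cs > I: relative to I, both the across-period and down-group shifts push Cs's atomic radius up.
For reference (pm): H 32, B 85, Si 116, I 133, Cs 232.
So from largest to smallest: Cs > I > Si > B > H.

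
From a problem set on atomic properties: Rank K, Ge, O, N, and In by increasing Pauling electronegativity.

K < In < Ge < N < O

N is in period 2, group 15; O is in period 2, group 16; K is in period 4, group 1; Ge is in period 4, group 14; In is in period 5, group 13.
EN rises left→right (higher Z_eff, smaller atoms) and falls top→bottom (larger, more shielded atoms).
Here both period and group differ, so the two effects have to be weighed against each other.
In > K: the two effects oppose for this pair; the across-period effect wins (1.78 vs 0.82).
Ge > In: relative to In, both the across-period and down-group shifts push Ge's electronegativity up.
N > Ge: relative to Ge, both the across-period and down-group shifts push N's electronegativity up.
O > N: both are in period 2; the period trend gives O the larger value.
Approximate values (Pauling): N 3.04, O 3.44, K 0.82, Ge 2.01, In 1.78.
So from lowest to highest: K < In < Ge < N < O.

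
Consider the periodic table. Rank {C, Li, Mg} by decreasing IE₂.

IE_2 is the cost of taking one more electron from the +1 cation: C⁺ still has 3 valence electrons; Li⁺ is the bare [He] core; Mg⁺ still has 1 valence electron.
Breaking into a closed-shell core is much more expensive than removing a leftover valence electron — Li has the largest IE_2 here.
Valence configurations: C⁺ [He]2s²2p¹, Mg⁺ [Ne]3s¹.
Approximate IE_2 values (kJ/mol): C 2353, Li 7298, Mg 1451.
So the second ionization energies run Mg < C < Li.

Li > C > Mg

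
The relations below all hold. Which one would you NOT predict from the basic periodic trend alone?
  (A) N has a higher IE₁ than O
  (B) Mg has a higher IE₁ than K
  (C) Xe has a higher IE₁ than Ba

(A)

The general trend: IE₁ increases across a period and decreases down a group.
(A) N (period 2, group 15) vs O (period 2, group 16): the stated order contradicts the simple trend.
(B) Mg (period 3, group 2) vs K (period 4, group 1): the stated order agrees with the simple trend.
(C) Xe (period 5, group 18) vs Ba (period 6, group 2): the stated order agrees with the simple trend.
The exception is (A): pairing an electron in O's 2p⁴ costs repulsion energy, so O ionizes more easily than half-filled N (2p³).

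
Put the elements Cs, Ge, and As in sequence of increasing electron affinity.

Cs, As, Ge

Ge is in period 4, group 14; As is in period 4, group 15; Cs is in period 6, group 1.
EA tends to increase across a period and decrease down a group, though the pattern is less regular than for IE or radius.
These span different periods and groups, so the two trends combine.
As > Cs: both effects reinforce here, so As is clearly the higher of the two.
Ge > As: this pair runs against the simple trend — see the exception note.
Note the exception: Ge has a higher electron affinity than As, contrary to the simple trend — adding an electron to As's half-filled 4p³ is unfavourable, so Ge (4p²) has the more exothermic EA.
Approximate values (kJ/mol): Ge 119, As 78, Cs 46.
So from lowest to highest: Cs < As < Ge.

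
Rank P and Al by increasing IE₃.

Consider each +2 ion: P²⁺ still has 3 valence electrons; Al²⁺ still has 1 valence electron.
All are still removing valence electrons, so compare the +2 ions as you would atoms: IE_3 generally rises across a period (higher Z_eff) and falls down a group (larger shell), subject to the usual subshell exceptions.
Valence configurations: P²⁺ [Ne]3s²3p¹, Al²⁺ [Ne]3s¹.
Approximate IE_3 values (kJ/mol): P 2914, Al 2745.
So the third ionization energies run Al < P.

Al < P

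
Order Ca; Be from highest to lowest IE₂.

Be, Ca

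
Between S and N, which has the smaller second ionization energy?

S

Consider each +1 ion: S⁺ still has 5 valence electrons; N⁺ still has 4 valence electrons.
All are still removing valence electrons, so compare the +1 ions as you would atoms: IE_2 generally rises across a period (higher Z_eff) and falls down a group (larger shell), subject to the usual subshell exceptions.
Valence configurations: S⁺ [Ne]3s²3p³, N⁺ [He]2s²2p².
Tabulated IE_2 (kJ/mol): S 2252, N 2856.
Hence IE_2: S < N.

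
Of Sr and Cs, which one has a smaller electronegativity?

Cs

Sr is in period 5, group 2; Cs is in period 6, group 1.
Atoms toward the upper right of the periodic table pull bonding electrons most strongly.
Neither a single period nor a single group — weigh both effects.
Sr > Cs: relative to Cs, both the across-period and down-group shifts push Sr's electronegativity up.
Approximate values (Pauling): Sr 0.95, Cs 0.79.
So Cs has the smaller electronegativity (Cs < Sr).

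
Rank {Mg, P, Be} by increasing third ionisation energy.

P < Mg < Be

After 2 electrons have been removed, what remains? Mg²⁺ is the bare [Ne] core; P²⁺ still has 3 valence electrons; Be²⁺ is the bare [He] core.
Pulling an electron out of a noble-gas core costs far more than removing a remaining valence electron, so Mg and Be sit at the high end of IE_3.
The numbers (kJ/mol): Mg 7733, P 2914, Be 14849.
So the third ionization energies run P < Mg < Be.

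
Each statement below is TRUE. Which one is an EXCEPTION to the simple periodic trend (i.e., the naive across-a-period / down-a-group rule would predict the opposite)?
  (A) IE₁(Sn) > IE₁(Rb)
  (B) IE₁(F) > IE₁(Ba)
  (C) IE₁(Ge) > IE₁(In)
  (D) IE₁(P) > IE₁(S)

(D)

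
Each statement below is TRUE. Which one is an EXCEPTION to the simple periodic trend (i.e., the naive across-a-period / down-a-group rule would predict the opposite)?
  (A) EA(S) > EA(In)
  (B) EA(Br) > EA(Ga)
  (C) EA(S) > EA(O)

(C)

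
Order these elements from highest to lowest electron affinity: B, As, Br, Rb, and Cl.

Electron affinity generally becomes more exothermic across a period toward the halogens and less exothermic down a group.
Neither a single period nor a single group — weigh both effects.
Rb > B: this pair runs against the simple trend — see the exception note.
As > Rb: relative to Rb, both the across-period and down-group shifts push As's electron affinity up.
Br > As: both are in period 4; the period trend gives Br the larger value.
Cl > Br: they share group 17; the group trend gives Cl the larger value.
Note the exception: Rb has a higher electron affinity than B, contrary to the simple trend — B's ns²np¹ configuration gives only a small electron affinity — the sparsely filled np subshell binds an added electron weakly.
Approximate values (kJ/mol): B 27, Cl 349, As 78, Br 325, Rb 47.
So from highest to lowest: Cl > Br > As > Rb > B.

Cl > Br > As > Rb > B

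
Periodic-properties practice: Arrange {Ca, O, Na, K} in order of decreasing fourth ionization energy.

Na > O > Ca > K

The fourth ionization energy removes an electron from the +3 ion. For each element: Ca³⁺ is already 1 electron into the core; O³⁺ still has 3 valence electrons; Na³⁺ is already 2 electrons into the core; K³⁺ is already 2 electrons into the core.
Usually core removal costs more than valence removal, but here the competition is close: a tightly held n=2 valence electron can cost more to remove than an n=3 core electron, so the actual values have to decide it.
The numbers (kJ/mol): Ca 6491, O 7469, Na 9543, K 5877.
Overall IE_4 order: K < Ca < O < Na.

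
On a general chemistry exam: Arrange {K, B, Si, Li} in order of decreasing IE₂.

The second ionization energy removes an electron from the +1 ion. For each element: K⁺ is the bare [Ar] core; B⁺ still has 2 valence electrons; Si⁺ still has 3 valence electrons; Li⁺ is the bare [He] core.
Pulling an electron out of a noble-gas core costs far more than removing a remaining valence electron, so K and Li sit at the high end of IE_2.
Valence configurations: B⁺ [He]2s², Si⁺ [Ne]3s²3p¹.
Approximate IE_2 values (kJ/mol): K 3052, B 2427, Si 1577, Li 7298.
Hence IE_2: Si < B < K < Li.

Li, K, B, Si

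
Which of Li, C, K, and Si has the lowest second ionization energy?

IE_2 is the cost of taking one more electron from the +1 cation: Li⁺ is the bare [He] core; C⁺ still has 3 valence electrons; K⁺ is the bare [Ar] core; Si⁺ still has 3 valence electrons.
Pulling an electron out of a noble-gas core costs far more than removing a remaining valence electron, so K and Li sit at the high end of IE_2.
Valence configurations: C⁺ [He]2s²2p¹, Si⁺ [Ne]3s²3p¹.
The numbers (kJ/mol): Li 7298, C 2353, K 3052, Si 1577.
So the second ionization energies run Si < C < K < Li.

Si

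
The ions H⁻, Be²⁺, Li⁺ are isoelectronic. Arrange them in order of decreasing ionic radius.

All of these have 2 electrons, so size is governed by nuclear charge alone: the more protons, the stronger the pull on the same electron cloud, and the smaller the ion.
Nuclear charges: Be²⁺ (Z=4), Li⁺ (Z=3), H⁻ (Z=1).
Largest to smallest: H⁻ > Li⁺ > Be²⁺.

H⁻ > Li⁺ > Be²⁺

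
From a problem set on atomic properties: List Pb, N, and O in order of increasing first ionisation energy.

Pb < O < N

Removing the outermost electron gets harder across a period and easier down a group.
Here both period and group differ, so the two effects have to be weighed against each other.
O > Pb: both effects reinforce here, so O is clearly the higher of the two.
N > O: this pair runs against the simple trend — see the exception note.
Note the exception: N has a higher first ionization energy than O, contrary to the simple trend — pairing an electron in O's 2p⁴ costs repulsion energy, so O ionizes more easily than half-filled N (2p³).
For reference (kJ/mol): N 1402, O 1314, Pb 716.
So from lowest to highest: Pb < O < N.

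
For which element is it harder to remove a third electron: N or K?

The third ionization energy removes an electron from the +2 ion. For each element: N²⁺ still has 3 valence electrons; K²⁺ is already 1 electron into the core.
Usually core removal costs more than valence removal, but here the competition is close: a tightly held n=2 valence electron can cost more to remove than an n=3 core electron, so the actual values have to decide it.
The numbers (kJ/mol): N 4578, K 4420.
Overall IE_3 order: K < N.

N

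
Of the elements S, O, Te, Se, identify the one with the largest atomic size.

O is in period 2, group 16; S is in period 3, group 16; Se is in period 4, group 16; Te is in period 5, group 16.
Atomic radius shrinks across a period as nuclear charge pulls the same shell inward, and grows down a group as new shells are added.
All are in group 16, so atomic radius increases down the group.
The largest atomic size among these belongs to Te.

Te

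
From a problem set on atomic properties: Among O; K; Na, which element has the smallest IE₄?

K

After 3 electrons have been removed, what remains? O³⁺ still has 3 valence electrons; K³⁺ is already 2 electrons into the core; Na³⁺ is already 2 electrons into the core.
Usually core removal costs more than valence removal, but here the competition is close: a tightly held n=2 valence electron can cost more to remove than an n=3 core electron, so the actual values have to decide it.
Approximate IE_4 values (kJ/mol): O 7469, K 5877, Na 9543.
Hence IE_4: K < O < Na.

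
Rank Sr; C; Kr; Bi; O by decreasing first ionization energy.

Kr > O > C > Bi > Sr

C is in period 2, group 14; O is in period 2, group 16; Kr is in period 4, group 18; Sr is in period 5, group 2; Bi is in period 6, group 15.
IE₁ increases left→right with effective nuclear charge and decreases top→bottom as the valence shell moves farther out.
These span different periods and groups, so the two trends combine.
Bi > Sr: period and group pull opposite ways; the across-period shift dominates (703 vs 550 kJ/mol).
C > Bi: the two effects oppose for this pair; the down-group effect wins (1086 vs 703 kJ/mol).
O > C: O lies to the right of C in period 2, so the across-period effect alone puts O higher.
Kr > O: period and group pull opposite ways; the across-period shift dominates (1351 vs 1314 kJ/mol).
For reference (kJ/mol): C 1086, O 1314, Kr 1351, Sr 550, Bi 703.
So from highest to lowest: Kr > O > C > Bi > Sr.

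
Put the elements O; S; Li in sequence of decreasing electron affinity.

Li is in period 2, group 1; O is in period 2, group 16; S is in period 3, group 16.
Electron affinity generally becomes more exothermic across a period toward the halogens and less exothermic down a group.
These span different periods and groups, so the two trends combine.
O > Li: O lies to the right of Li in period 2, so the across-period effect alone puts O higher.
S > O: this pair runs against the simple trend — see the exception note.
Note the exception: S has a higher electron affinity than O, contrary to the simple trend — the compact 2p subshell of O repels the added electron more than S's larger 3p does.
Tabulated electron affinity (kJ/mol): Li 60, O 141, S 200.
So from highest to lowest: S > O > Li.

S > O > Li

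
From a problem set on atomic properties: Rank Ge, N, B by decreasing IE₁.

N > B > Ge

Across a period the outer electron is held more tightly (higher IE₁); down a group it sits in a higher shell, more shielded, and comes off more easily.
These span different periods and groups, so the two trends combine.
B > Ge: the two effects oppose for this pair; the down-group effect wins (801 vs 762 kJ/mol).
N > B: both are in period 2; the period trend gives N the larger value.
Approximate values (kJ/mol): B 801, N 1402, Ge 762.
So from highest to lowest: N > B > Ge.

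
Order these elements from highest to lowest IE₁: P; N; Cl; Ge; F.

F > N > Cl > P > Ge

N is in period 2, group 15; F is in period 2, group 17; P is in period 3, group 15; Cl is in period 3, group 17; Ge is in period 4, group 14.
IE₁ increases left→right with effective nuclear charge and decreases top→bottom as the valence shell moves farther out.
Here both period and group differ, so the two effects have to be weighed against each other.
P > Ge: both effects reinforce here, so P is clearly the higher of the two.
Cl > P: both are in period 3; the period trend gives Cl the larger value.
N > Cl: period and group pull opposite ways; the down-group shift dominates (1402 vs 1251 kJ/mol).
F > N: F lies to the right of N in period 2, so the across-period effect alone puts F higher.
Tabulated first ionization energy (kJ/mol): N 1402, F 1681, P 1012, Cl 1251, Ge 762.
So from highest to lowest: F > N > Cl > P > Ge.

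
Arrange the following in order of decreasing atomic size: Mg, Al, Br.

Mg is in period 3, group 2; Al is in period 3, group 13; Br is in period 4, group 17.
Atomic radius shrinks across a period as nuclear charge pulls the same shell inward, and grows down a group as new shells are added.
These span different periods and groups, so the two trends combine.
Al > Br: the two effects oppose for this pair; the across-period effect wins (126 vs 114 pm).
Mg > Al: both are in period 3; the period trend gives Mg the larger value.
For reference (pm): Mg 139, Al 126, Br 114.
So from largest to smallest: Mg > Al > Br.

Mg > Al > Br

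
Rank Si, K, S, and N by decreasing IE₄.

N, K, S, Si

IE_4 is the cost of taking one more electron from the +3 cation: Si³⁺ still has 1 valence electron; K³⁺ is already 2 electrons into the core; S³⁺ still has 3 valence electrons; N³⁺ still has 2 valence electrons.
Usually core removal costs more than valence removal, but here the competition is close: a tightly held n=2 valence electron can cost more to remove than an n=3 core electron, so the actual values have to decide it.
Valence configurations: Si³⁺ [Ne]3s¹, S³⁺ [Ne]3s²3p¹, N³⁺ [He]2s².
Approximate IE_4 values (kJ/mol): Si 4356, K 5877, S 4556, N 7475.
Overall IE_4 order: Si < S < K < N.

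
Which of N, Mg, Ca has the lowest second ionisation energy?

After 1 electron has been removed, what remains? N⁺ still has 4 valence electrons; Mg⁺ still has 1 valence electron; Ca⁺ still has 1 valence electron.
All are still removing valence electrons, so compare the +1 ions as you would atoms: IE_2 generally rises across a period (higher Z_eff) and falls down a group (larger shell), subject to the usual subshell exceptions.
Valence configurations: N⁺ [He]2s²2p², Mg⁺ [Ne]3s¹, Ca⁺ [Ar]4s¹.
Tabulated IE_2 (kJ/mol): N 2856, Mg 1451, Ca 1145.
Putting it together, IE_2: Ca < Mg < N.

Ca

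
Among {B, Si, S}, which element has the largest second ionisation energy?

B

The second ionization energy removes an electron from the +1 ion. For each element: B⁺ still has 2 valence electrons; Si⁺ still has 3 valence electrons; S⁺ still has 5 valence electrons.
All are still removing valence electrons, so compare the +1 ions as you would atoms: IE_2 generally rises across a period (higher Z_eff) and falls down a group (larger shell), subject to the usual subshell exceptions.
Valence configurations: B⁺ [He]2s², Si⁺ [Ne]3s²3p¹, S⁺ [Ne]3s²3p³.
Tabulated IE_2 (kJ/mol): B 2427, Si 1577, S 2252.
So the second ionization energies run Si < S < B.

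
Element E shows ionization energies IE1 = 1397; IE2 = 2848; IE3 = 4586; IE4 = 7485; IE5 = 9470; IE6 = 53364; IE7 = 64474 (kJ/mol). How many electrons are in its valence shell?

5

Look for the largest jump between consecutive ionization energies: IE6/IE5 ≈ 5.6, far larger than any earlier ratio.
That jump marks the point where a core electron is being removed. So the atom has 5 valence electrons.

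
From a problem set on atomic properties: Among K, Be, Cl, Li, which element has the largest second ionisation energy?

Consider each +1 ion: K⁺ is the bare [Ar] core; Be⁺ still has 1 valence electron; Cl⁺ still has 6 valence electrons; Li⁺ is the bare [He] core.
Breaking into a closed-shell core is much more expensive than removing a leftover valence electron — K and Li have the largest IE_2 here.
Valence configurations: Be⁺ [He]2s¹, Cl⁺ [Ne]3s²3p⁴.
Tabulated IE_2 (kJ/mol): K 3052, Be 1757, Cl 2298, Li 7298.
Overall IE_2 order: Be < Cl < K < Li.

Li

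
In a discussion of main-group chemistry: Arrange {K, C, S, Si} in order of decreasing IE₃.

C > K > S > Si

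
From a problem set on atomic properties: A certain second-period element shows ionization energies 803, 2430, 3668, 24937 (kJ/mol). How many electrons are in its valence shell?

Look for the largest jump between consecutive ionization energies: IE4/IE3 ≈ 6.8, far larger than any earlier ratio.
That jump marks the point where a core electron is being removed. So the atom has 3 valence electrons.

3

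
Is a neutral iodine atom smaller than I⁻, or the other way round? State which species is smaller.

Forming I⁻ adds 1 electron to I. More electron–electron repulsion in the same shell, with unchanged nuclear charge, lets the cloud expand.
An anion is larger than its parent atom: I⁻ > I.

I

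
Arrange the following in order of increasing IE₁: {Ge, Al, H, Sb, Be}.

H is in period 1, group 1; Be is in period 2, group 2; Al is in period 3, group 13; Ge is in period 4, group 14; Sb is in period 5, group 15.
First ionization energy rises across a period (greater Z_eff holds electrons more tightly) and falls down a group (valence electrons are farther from the nucleus).
These sit on a diagonal, where the across-period and down-group effects partly cancel.
Ge > Al: the two effects oppose for this pair; the across-period effect wins (762 vs 578 kJ/mol).
Sb > Ge: period and group pull opposite ways; the across-period shift dominates (831 vs 762 kJ/mol).
Be > Sb: period and group pull opposite ways; the down-group shift dominates (900 vs 831 kJ/mol).
H > Be: period and group pull opposite ways; the down-group shift dominates (1312 vs 900 kJ/mol).
Tabulated first ionization energy (kJ/mol): H 1312, Be 900, Al 578, Ge 762, Sb 831.
So from lowest to highest: Al < Ge < Sb < Be < H.

Al < Ge < Sb < Be < H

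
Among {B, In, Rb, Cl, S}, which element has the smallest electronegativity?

Rb

B is in period 2, group 13; S is in period 3, group 16; Cl is in period 3, group 17; Rb is in period 5, group 1; In is in period 5, group 13.
Atoms toward the upper right of the periodic table pull bonding electrons most strongly.
Neither a single period nor a single group — weigh both effects.
In > Rb: In lies to the right of Rb in period 5, so the across-period effect alone puts In higher.
B > In: they share group 13; the group trend gives B the larger value.
S > B: the two effects oppose for this pair; the across-period effect wins (2.58 vs 2.04).
Cl > S: Cl lies to the right of S in period 3, so the across-period effect alone puts Cl higher.
For reference (Pauling): B 2.04, S 2.58, Cl 3.16, Rb 0.82, In 1.78.
The smallest electronegativity among these belongs to Rb.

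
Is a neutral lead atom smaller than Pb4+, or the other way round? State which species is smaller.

Forming Pb4+ removes 4 electrons from Pb. Fewer electrons for the same nuclear charge means less shielding and a higher Z_eff on the remaining electrons.
A cation is smaller than its parent atom: Pb4+ < Pb.

Pb4+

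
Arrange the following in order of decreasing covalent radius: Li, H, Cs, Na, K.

Cs, K, Na, Li, H

H is in period 1, group 1; Li is in period 2, group 1; Na is in period 3, group 1; K is in period 4, group 1; Cs is in period 6, group 1.
Atomic radius shrinks across a period as nuclear charge pulls the same shell inward, and grows down a group as new shells are added.
All are in group 1, so atomic radius increases down the group.
So from largest to smallest: Cs > K > Na > Li > H.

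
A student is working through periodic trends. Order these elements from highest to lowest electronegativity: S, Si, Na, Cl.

Cl > S > Si > Na

Na is in period 3, group 1; Si is in period 3, group 14; S is in period 3, group 16; Cl is in period 3, group 17.
Smaller atoms with higher effective nuclear charge are more electronegative.
All lie in period 3, so electronegativity increases left to right.
So from highest to lowest: Cl > S > Si > Na.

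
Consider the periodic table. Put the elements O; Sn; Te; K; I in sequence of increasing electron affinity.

O is in period 2, group 16; K is in period 4, group 1; Sn is in period 5, group 14; Te is in period 5, group 16; I is in period 5, group 17.
Atoms with high Z_eff and room in the valence shell (especially the halogens) have the most exothermic electron affinities.
Here both period and group differ, so the two effects have to be weighed against each other.
Sn > K: the two effects oppose for this pair; the across-period effect wins (107 vs 48 kJ/mol).
O > Sn: both effects reinforce here, so O is clearly the higher of the two.
Te > O: this pair runs against the simple trend — see the exception note.
I > Te: both are in period 5; the period trend gives I the larger value.
Note the exception: Te has a higher electron affinity than O, contrary to the simple trend — O's compact 2p subshell gives strong electron–electron repulsion on the added electron.
Approximate values (kJ/mol): O 141, K 48, Sn 107, Te 190, I 295.
So from lowest to highest: K < Sn < O < Te < I.

K, Sn, O, Te, I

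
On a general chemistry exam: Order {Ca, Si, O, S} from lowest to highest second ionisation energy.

Consider each +1 ion: Ca⁺ still has 1 valence electron; Si⁺ still has 3 valence electrons; O⁺ still has 5 valence electrons; S⁺ still has 5 valence electrons.
All are still removing valence electrons, so compare the +1 ions as you would atoms: IE_2 generally rises across a period (higher Z_eff) and falls down a group (larger shell), subject to the usual subshell exceptions.
Valence configurations: Ca⁺ [Ar]4s¹, Si⁺ [Ne]3s²3p¹, O⁺ [He]2s²2p³, S⁺ [Ne]3s²3p³.
Tabulated IE_2 (kJ/mol): Ca 1145, Si 1577, O 3388, S 2252.
Putting it together, IE_2: Ca < Si < S < O.

Ca < Si < S < O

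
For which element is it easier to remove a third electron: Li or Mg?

Mg

Consider each +2 ion: Li²⁺ is already 1 electron into the core; Mg²⁺ is the bare [Ne] core.
All of these are removing an electron from a noble-gas core or deeper; the smaller core (lower principal quantum number) is held far more tightly, and within a period the higher nuclear charge binds the same core more tightly.
The numbers (kJ/mol): Li 11815, Mg 7733.
Putting it together, IE_3: Mg < Li.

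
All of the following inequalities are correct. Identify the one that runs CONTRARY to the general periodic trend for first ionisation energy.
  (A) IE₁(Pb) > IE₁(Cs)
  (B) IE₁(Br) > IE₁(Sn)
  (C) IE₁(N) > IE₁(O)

The general trend: first ionisation energy increases across a period and decreases down a group.
(A) Pb (period 6, group 14) vs Cs (period 6, group 1): the stated order agrees with the simple trend.
(B) Br (period 4, group 17) vs Sn (period 5, group 14): the stated order agrees with the simple trend.
(C) N (period 2, group 15) vs O (period 2, group 16): the stated order contradicts the simple trend.
The exception is (C): pairing an electron in O's 2p⁴ costs repulsion energy, so O ionizes more easily than half-filled N (2p³).

(C)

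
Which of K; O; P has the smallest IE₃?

Consider each +2 ion: K²⁺ is already 1 electron into the core; O²⁺ still has 4 valence electrons; P²⁺ still has 3 valence electrons.
Usually core removal costs more than valence removal, but here the competition is close: a tightly held n=2 valence electron can cost more to remove than an n=3 core electron, so the actual values have to decide it.
Valence configurations: O²⁺ [He]2s²2p², P²⁺ [Ne]3s²3p¹.
Tabulated IE_3 (kJ/mol): K 4420, O 5300, P 2914.
Putting it together, IE_3: P < K < O.

P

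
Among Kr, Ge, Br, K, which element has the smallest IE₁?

IE₁ increases left→right with effective nuclear charge and decreases top→bottom as the valence shell moves farther out.
All lie in period 4, so first ionization energy increases left to right.
The smallest IE₁ among these belongs to K.

K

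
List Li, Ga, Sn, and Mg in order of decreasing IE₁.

Mg > Sn > Ga > Li

Li is in period 2, group 1; Mg is in period 3, group 2; Ga is in period 4, group 13; Sn is in period 5, group 14.
First ionization energy rises across a period (greater Z_eff holds electrons more tightly) and falls down a group (valence electrons are farther from the nucleus).
These sit on a diagonal, where the across-period and down-group effects partly cancel.
Ga > Li: period and group pull opposite ways; the across-period shift dominates (579 vs 520 kJ/mol).
Sn > Ga: period and group pull opposite ways; the across-period shift dominates (709 vs 579 kJ/mol).
Mg > Sn: the two effects oppose for this pair; the down-group effect wins (738 vs 709 kJ/mol).
For reference (kJ/mol): Li 520, Mg 738, Ga 579, Sn 709.
So from highest to lowest: Mg > Sn > Ga > Li.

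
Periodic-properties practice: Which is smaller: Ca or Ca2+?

Ca2+

Forming Ca2+ removes 2 electrons from Ca. Fewer electrons for the same nuclear charge means less shielding and a higher Z_eff on the remaining electrons, and for main-group metals the entire outer shell is lost.
A cation is smaller than its parent atom: Ca2+ < Ca.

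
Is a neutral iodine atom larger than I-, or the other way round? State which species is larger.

I-

Forming I- adds 1 electron to I. More electron–electron repulsion in the same shell, with unchanged nuclear charge, lets the cloud expand.
An anion is larger than its parent atom: I- > I.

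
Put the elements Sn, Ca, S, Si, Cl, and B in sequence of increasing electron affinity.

Electron affinity generally becomes more exothermic across a period toward the halogens and less exothermic down a group.
Neither a single period nor a single group — weigh both effects.
B > Ca: relative to Ca, both the across-period and down-group shifts push B's electron affinity up.
Sn > B: period and group pull opposite ways; the across-period shift dominates (107 vs 27 kJ/mol).
Si > Sn: they share group 14; the group trend gives Si the larger value.
S > Si: both are in period 3; the period trend gives S the larger value.
Cl > S: Cl lies to the right of S in period 3, so the across-period effect alone puts Cl higher.
For reference (kJ/mol): B 27, Si 134, S 200, Cl 349, Ca 2, Sn 107.
So from lowest to highest: Ca < B < Sn < Si < S < Cl.

Ca < B < Sn < Si < S < Cl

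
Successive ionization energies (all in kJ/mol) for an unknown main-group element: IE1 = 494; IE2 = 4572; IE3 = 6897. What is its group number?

Group 1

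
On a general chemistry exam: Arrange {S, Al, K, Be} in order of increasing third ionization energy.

Al < S < K < Be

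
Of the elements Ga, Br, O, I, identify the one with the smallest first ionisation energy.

Ga

Removing the outermost electron gets harder across a period and easier down a group.
Neither a single period nor a single group — weigh both effects.
I > Ga: period and group pull opposite ways; the across-period shift dominates (1008 vs 579 kJ/mol).
Br > I: Br sits above I in group 17, so the down-group effect alone puts Br higher.
O > Br: the two effects oppose for this pair; the down-group effect wins (1314 vs 1140 kJ/mol).
Tabulated first ionization energy (kJ/mol): O 1314, Ga 579, Br 1140, I 1008.
The smallest first ionisation energy among these belongs to Ga.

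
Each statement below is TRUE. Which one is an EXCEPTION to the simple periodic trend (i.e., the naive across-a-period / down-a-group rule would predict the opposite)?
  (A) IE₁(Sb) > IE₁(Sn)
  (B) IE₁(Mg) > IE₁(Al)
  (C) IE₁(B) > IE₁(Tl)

The general trend: IE₁ increases across a period and decreases down a group.
(A) Sb (period 5, group 15) vs Sn (period 5, group 14): the stated order agrees with the simple trend.
(B) Mg (period 3, group 2) vs Al (period 3, group 13): the stated order contradicts the simple trend.
(C) B (period 2, group 13) vs Tl (period 6, group 13): the stated order agrees with the simple trend.
The exception is (B): Al's single 3p electron is easier to remove than one from Mg's filled 3s².

(B)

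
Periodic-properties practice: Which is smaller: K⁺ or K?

K⁺

Forming K⁺ removes 1 electron from K. Fewer electrons for the same nuclear charge means less shielding and a higher Z_eff on the remaining electrons, and for main-group metals the entire outer shell is lost.
A cation is smaller than its parent atom: K⁺ < K.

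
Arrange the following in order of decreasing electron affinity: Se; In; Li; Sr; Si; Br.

Br > Se > Si > Li > In > Sr

EA tends to increase across a period and decrease down a group, though the pattern is less regular than for IE or radius.
Here both period and group differ, so the two effects have to be weighed against each other.
In > Sr: In lies to the right of Sr in period 5, so the across-period effect alone puts In higher.
Li > In: the two effects oppose for this pair; the down-group effect wins (60 vs 29 kJ/mol).
Si > Li: the two effects oppose for this pair; the across-period effect wins (134 vs 60 kJ/mol).
Se > Si: the two effects oppose for this pair; the across-period effect wins (195 vs 134 kJ/mol).
Br > Se: Br lies to the right of Se in period 4, so the across-period effect alone puts Br higher.
Approximate values (kJ/mol): Li 60, Si 134, Se 195, Br 325, Sr 5, In 29.
So from highest to lowest: Br > Se > Si > Li > In > Sr.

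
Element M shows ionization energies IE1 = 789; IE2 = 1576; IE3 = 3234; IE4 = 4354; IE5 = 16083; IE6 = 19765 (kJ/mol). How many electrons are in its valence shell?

4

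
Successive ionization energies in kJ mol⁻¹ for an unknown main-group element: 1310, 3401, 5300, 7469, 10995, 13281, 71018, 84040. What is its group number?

Look for the largest jump between consecutive ionization energies: IE7/IE6 ≈ 5.3, far larger than any earlier ratio.
That jump marks the point where a core electron is being removed. So the atom has 6 valence electrons.
A main-group element with 6 valence electrons is in group 16.

Group 16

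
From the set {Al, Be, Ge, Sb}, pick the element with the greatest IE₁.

Be

Be is in period 2, group 2; Al is in period 3, group 13; Ge is in period 4, group 14; Sb is in period 5, group 15.
First ionization energy rises across a period (greater Z_eff holds electrons more tightly) and falls down a group (valence electrons are farther from the nucleus).
These sit on a diagonal, where the across-period and down-group effects partly cancel.
Ge > Al: the two effects oppose for this pair; the across-period effect wins (762 vs 578 kJ/mol).
Sb > Ge: the two effects oppose for this pair; the across-period effect wins (831 vs 762 kJ/mol).
Be > Sb: the two effects oppose for this pair; the down-group effect wins (900 vs 831 kJ/mol).
Tabulated first ionization energy (kJ/mol): Be 900, Al 578, Ge 762, Sb 831.
The greatest IE₁ among these belongs to Be.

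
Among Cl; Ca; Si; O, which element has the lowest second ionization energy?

Ca

The second ionization energy removes an electron from the +1 ion. For each element: Cl⁺ still has 6 valence electrons; Ca⁺ still has 1 valence electron; Si⁺ still has 3 valence electrons; O⁺ still has 5 valence electrons.
All are still removing valence electrons, so compare the +1 ions as you would atoms: IE_2 generally rises across a period (higher Z_eff) and falls down a group (larger shell), subject to the usual subshell exceptions.
Valence configurations: Cl⁺ [Ne]3s²3p⁴, Ca⁺ [Ar]4s¹, Si⁺ [Ne]3s²3p¹, O⁺ [He]2s²2p³.
Approximate IE_2 values (kJ/mol): Cl 2298, Ca 1145, Si 1577, O 3388.
So the second ionization energies run Ca < Si < Cl < O.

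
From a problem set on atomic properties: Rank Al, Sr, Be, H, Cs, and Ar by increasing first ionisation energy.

Cs < Sr < Al < Be < H < Ar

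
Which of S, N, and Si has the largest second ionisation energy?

Consider each +1 ion: S⁺ still has 5 valence electrons; N⁺ still has 4 valence electrons; Si⁺ still has 3 valence electrons.
All are still removing valence electrons, so compare the +1 ions as you would atoms: IE_2 generally rises across a period (higher Z_eff) and falls down a group (larger shell), subject to the usual subshell exceptions.
Valence configurations: S⁺ [Ne]3s²3p³, N⁺ [He]2s²2p², Si⁺ [Ne]3s²3p¹.
The numbers (kJ/mol): S 2252, N 2856, Si 1577.
Hence IE_2: Si < S < N.

N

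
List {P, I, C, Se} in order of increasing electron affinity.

P < C < Se < I

C is in period 2, group 14; P is in period 3, group 15; Se is in period 4, group 16; I is in period 5, group 17.
EA tends to increase across a period and decrease down a group, though the pattern is less regular than for IE or radius.
These sit on a diagonal, where the across-period and down-group effects partly cancel.
C > P: period and group pull opposite ways; the down-group shift dominates (122 vs 72 kJ/mol).
Se > C: the two effects oppose for this pair; the across-period effect wins (195 vs 122 kJ/mol).
I > Se: period and group pull opposite ways; the across-period shift dominates (295 vs 195 kJ/mol).
Tabulated electron affinity (kJ/mol): C 122, P 72, Se 195, I 295.
So from lowest to highest: P < C < Se < I.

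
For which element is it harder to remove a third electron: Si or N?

N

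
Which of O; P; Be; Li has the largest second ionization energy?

Li

After 1 electron has been removed, what remains? O⁺ still has 5 valence electrons; P⁺ still has 4 valence electrons; Be⁺ still has 1 valence electron; Li⁺ is the bare [He] core.
Breaking into a closed-shell core is much more expensive than removing a leftover valence electron — Li has the largest IE_2 here.
Valence configurations: O⁺ [He]2s²2p³, P⁺ [Ne]3s²3p², Be⁺ [He]2s¹.
Approximate IE_2 values (kJ/mol): O 3388, P 1907, Be 1757, Li 7298.
So the second ionization energies run Be < P < O < Li.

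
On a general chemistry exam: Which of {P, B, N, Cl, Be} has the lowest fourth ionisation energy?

P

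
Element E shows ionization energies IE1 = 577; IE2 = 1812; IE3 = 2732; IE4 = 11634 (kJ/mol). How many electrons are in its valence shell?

Look for the largest jump between consecutive ionization energies: IE4/IE3 ≈ 4.3, far larger than any earlier ratio.
That jump marks the point where a core electron is being removed. So the atom has 3 valence electrons.

3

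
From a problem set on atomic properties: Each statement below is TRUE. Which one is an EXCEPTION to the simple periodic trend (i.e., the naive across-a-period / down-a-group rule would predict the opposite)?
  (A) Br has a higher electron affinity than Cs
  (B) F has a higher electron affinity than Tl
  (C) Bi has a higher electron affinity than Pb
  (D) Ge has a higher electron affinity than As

(D)

The general trend: electron affinity increases across a period and decreases down a group.
(A) Br (period 4, group 17) vs Cs (period 6, group 1): the stated order agrees with the simple trend.
(B) F (period 2, group 17) vs Tl (period 6, group 13): the stated order agrees with the simple trend.
(C) Bi (period 6, group 15) vs Pb (period 6, group 14): the stated order agrees with the simple trend.
(D) Ge (period 4, group 14) vs As (period 4, group 15): the stated order contradicts the simple trend.
The exception is (D): adding an electron to As's half-filled 4p³ is unfavourable, so Ge (4p²) has the more exothermic EA.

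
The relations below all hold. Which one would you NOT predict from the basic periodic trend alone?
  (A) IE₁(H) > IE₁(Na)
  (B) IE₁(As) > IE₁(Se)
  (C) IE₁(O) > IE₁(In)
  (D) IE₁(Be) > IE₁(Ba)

The general trend: IE₁ increases across a period and decreases down a group.
(A) H (period 1, group 1) vs Na (period 3, group 1): the stated order agrees with the simple trend.
(B) As (period 4, group 15) vs Se (period 4, group 16): the stated order contradicts the simple trend.
(C) O (period 2, group 16) vs In (period 5, group 13): the stated order agrees with the simple trend.
(D) Be (period 2, group 2) vs Ba (period 6, group 2): the stated order agrees with the simple trend.
The exception is (B): Se (4p⁴) ionizes more easily than half-filled As (4p³).

(B)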